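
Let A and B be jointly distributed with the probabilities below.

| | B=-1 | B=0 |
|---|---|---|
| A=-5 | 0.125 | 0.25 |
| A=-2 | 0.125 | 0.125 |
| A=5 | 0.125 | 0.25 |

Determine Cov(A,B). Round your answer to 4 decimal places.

E[A] = -0.5,  E[B] = -0.375
E[AB] = 0.25
Cov(A,B) = E[AB] − E[A]E[B] = 0.25 − (-0.5)(-0.375) = 0.0625

0.0625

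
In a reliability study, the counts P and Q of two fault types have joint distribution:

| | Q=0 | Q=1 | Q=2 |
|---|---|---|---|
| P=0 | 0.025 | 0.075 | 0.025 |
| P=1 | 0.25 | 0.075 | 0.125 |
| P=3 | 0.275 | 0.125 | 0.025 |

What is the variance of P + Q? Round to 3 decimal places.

E[P] = 1.725,  E[Q] = 0.625,  E[PQ] = 0.85
V(P) = 4.275 − (1.725)² = 1.299375;  V(Q) = 0.975 − (0.625)² = 0.584375
Cov(P,Q) = 0.85 − (1.725)(0.625) = -0.228125
V(P + Q) = (1)²·1.299375 + (1)²·0.584375 + 2·(1)·(1)·-0.228125 = 1.4275

1.428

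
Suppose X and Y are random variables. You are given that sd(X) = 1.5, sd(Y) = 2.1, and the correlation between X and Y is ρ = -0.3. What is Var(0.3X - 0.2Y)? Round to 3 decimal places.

0.492

Var(X) = (1.5)² = 2.25;  Var(Y) = (2.1)² = 4.41
Cov(X,Y) = ρ·sd(X)·sd(Y) = -0.3·1.5·2.1 = -0.945
Var(0.3X - 0.2Y) = (0.3)²·Var(X) + (-0.2)²·Var(Y) + 2·(0.3)·(-0.2)·Cov(X,Y)
= 0.09·2.25 + 0.04·4.41 + -0.12·-0.945 = 0.4923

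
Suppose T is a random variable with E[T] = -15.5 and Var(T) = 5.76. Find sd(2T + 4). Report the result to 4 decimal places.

4.8000

Var(2T + 4) = (2)²·5.76 = 23.04
sd(2T + 4) = √23.04 ≈ 4.8000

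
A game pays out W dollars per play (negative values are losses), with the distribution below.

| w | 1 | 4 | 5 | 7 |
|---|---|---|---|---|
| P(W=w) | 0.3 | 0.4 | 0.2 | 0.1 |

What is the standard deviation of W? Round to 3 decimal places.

1.908

E[W] = (1)(0.3) + (4)(0.4) + (5)(0.2) + (7)(0.1) = 3.6
E[W²] = (1)²(0.3) + (4)²(0.4) + (5)²(0.2) + (7)²(0.1) = 16.6
var(W) = E[W²] − (E[W])² = 16.6 − (3.6)² = 3.64
SD(W) = √3.64 ≈ 1.908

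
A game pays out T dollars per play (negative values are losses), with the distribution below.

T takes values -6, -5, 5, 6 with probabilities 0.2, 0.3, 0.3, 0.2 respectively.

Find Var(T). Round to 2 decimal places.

29.40

E[T] = (-6)(0.2) + (-5)(0.3) + (5)(0.3) + (6)(0.2) = 0
E[T²] = (-6)²(0.2) + (-5)²(0.3) + (5)²(0.3) + (6)²(0.2) = 29.4
Var(T) = E[T²] − (E[T])² = 29.4 − (0)² = 29.4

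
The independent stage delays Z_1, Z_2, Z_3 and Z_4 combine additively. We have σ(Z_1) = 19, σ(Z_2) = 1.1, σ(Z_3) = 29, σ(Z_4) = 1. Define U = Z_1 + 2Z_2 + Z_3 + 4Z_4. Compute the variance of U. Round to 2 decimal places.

1222.84

Var(Z_1) = 361, Var(Z_2) = 1.21, Var(Z_3) = 841, Var(Z_4) = 1
By independence, Var(U) = (1)²Var(Z_1) + (2)²Var(Z_2) + (1)²Var(Z_3) + (4)²Var(Z_4)
= (1)²·361 + (2)²·1.21 + (1)²·841 + (4)²·1 = 1222.84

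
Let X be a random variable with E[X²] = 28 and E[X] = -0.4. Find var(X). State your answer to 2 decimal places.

27.84

var(X) = 28 − (-0.4)² = 27.84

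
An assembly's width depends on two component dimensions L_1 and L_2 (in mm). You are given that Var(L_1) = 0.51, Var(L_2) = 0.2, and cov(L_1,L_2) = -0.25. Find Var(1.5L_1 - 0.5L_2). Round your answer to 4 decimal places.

1.5725

Var(1.5L_1 - 0.5L_2) = (1.5)²·Var(L_1) + (-0.5)²·Var(L_2) + 2·(1.5)·(-0.5)·cov(L_1,L_2)
= 2.25·0.51 + 0.25·0.2 + -1.5·-0.25 = 1.5725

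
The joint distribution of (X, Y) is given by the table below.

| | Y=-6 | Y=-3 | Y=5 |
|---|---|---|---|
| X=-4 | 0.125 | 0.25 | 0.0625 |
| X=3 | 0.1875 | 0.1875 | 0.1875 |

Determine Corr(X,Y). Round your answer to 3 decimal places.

0.163

E[X] = -0.0625,  E[Y] = -1.9375
E[XY] = 2.5
cov(X,Y) = E[XY] − E[X]E[Y] = 2.5 − (-0.0625)(-1.9375) = 2.37890625
Var(X) = 12.05859375,  Var(Y) = 17.68359375
ρ = 2.37890625 / √(12.05859375·17.68359375) ≈ 0.163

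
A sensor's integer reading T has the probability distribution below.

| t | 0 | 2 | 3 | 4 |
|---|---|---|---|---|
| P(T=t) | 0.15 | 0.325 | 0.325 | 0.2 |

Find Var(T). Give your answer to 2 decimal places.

E[T] = (0)(0.15) + (2)(0.325) + (3)(0.325) + (4)(0.2) = 2.425
E[T²] = (0)²(0.15) + (2)²(0.325) + (3)²(0.325) + (4)²(0.2) = 7.425
Var(T) = E[T²] − (E[T])² = 7.425 − (2.425)² = 1.544375

1.54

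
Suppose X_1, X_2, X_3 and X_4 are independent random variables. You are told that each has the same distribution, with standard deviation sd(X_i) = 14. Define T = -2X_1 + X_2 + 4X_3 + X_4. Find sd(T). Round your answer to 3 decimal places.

65.666

V(X_i) = (14)² = 196
By independence, V(T) = (-2)²V(X_1) + (1)²V(X_2) + (4)²V(X_3) + (1)²V(X_4)
= (-2)²·196 + (1)²·196 + (4)²·196 + (1)²·196 = 4312
sd(T) = √4312 ≈ 65.666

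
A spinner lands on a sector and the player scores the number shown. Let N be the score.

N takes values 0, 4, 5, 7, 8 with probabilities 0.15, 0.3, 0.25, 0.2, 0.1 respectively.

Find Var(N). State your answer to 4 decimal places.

E[N] = (0)(0.15) + (4)(0.3) + (5)(0.25) + (7)(0.2) + (8)(0.1) = 4.65
E[N²] = (0)²(0.15) + (4)²(0.3) + (5)²(0.25) + (7)²(0.2) + (8)²(0.1) = 27.25
Var(N) = E[N²] − (E[N])² = 27.25 − (4.65)² = 5.6275

5.6275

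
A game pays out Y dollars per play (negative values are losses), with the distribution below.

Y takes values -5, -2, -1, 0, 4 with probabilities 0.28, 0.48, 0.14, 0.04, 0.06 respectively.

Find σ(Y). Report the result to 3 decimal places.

E[Y] = (-5)(0.28) + (-2)(0.48) + (-1)(0.14) + (0)(0.04) + (4)(0.06) = -2.26
E[Y²] = (-5)²(0.28) + (-2)²(0.48) + (-1)²(0.14) + (0)²(0.04) + (4)²(0.06) = 10.02
V(Y) = E[Y²] − (E[Y])² = 10.02 − (-2.26)² = 4.9124
σ(Y) = √4.9124 ≈ 2.216

2.216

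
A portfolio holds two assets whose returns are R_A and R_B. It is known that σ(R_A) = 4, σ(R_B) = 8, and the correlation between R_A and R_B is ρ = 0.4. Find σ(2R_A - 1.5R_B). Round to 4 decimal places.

11.4543

Var(R_A) = (4)² = 16;  Var(R_B) = (8)² = 64
Cov(R_A,R_B) = ρ·σ(R_A)·σ(R_B) = 0.4·4·8 = 12.8
Var(2R_A - 1.5R_B) = (2)²·Var(R_A) + (-1.5)²·Var(R_B) + 2·(2)·(-1.5)·Cov(R_A,R_B)
= 4·16 + 2.25·64 + -6·12.8 = 131.2
σ(2R_A - 1.5R_B) = √131.2 ≈ 11.4543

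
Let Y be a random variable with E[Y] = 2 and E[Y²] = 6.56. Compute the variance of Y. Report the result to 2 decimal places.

Var(Y) = 6.56 − (2)² = 2.56

2.56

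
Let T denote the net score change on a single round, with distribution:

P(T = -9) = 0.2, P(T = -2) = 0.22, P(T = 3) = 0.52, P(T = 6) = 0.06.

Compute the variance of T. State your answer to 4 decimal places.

E[T] = (-9)(0.2) + (-2)(0.22) + (3)(0.52) + (6)(0.06) = -0.32
E[T²] = (-9)²(0.2) + (-2)²(0.22) + (3)²(0.52) + (6)²(0.06) = 23.92
var(T) = E[T²] − (E[T])² = 23.92 − (-0.32)² = 23.8176

23.8176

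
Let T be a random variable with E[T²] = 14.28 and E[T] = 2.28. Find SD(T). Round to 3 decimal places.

3.014

var(T) = 14.28 − (2.28)² = 9.0816
SD(T) = √9.0816 ≈ 3.014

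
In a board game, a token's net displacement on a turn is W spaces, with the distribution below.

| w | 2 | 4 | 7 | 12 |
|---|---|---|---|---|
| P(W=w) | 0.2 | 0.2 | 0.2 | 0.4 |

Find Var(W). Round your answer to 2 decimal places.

E[W] = (2)(0.2) + (4)(0.2) + (7)(0.2) + (12)(0.4) = 7.4
E[W²] = (2)²(0.2) + (4)²(0.2) + (7)²(0.2) + (12)²(0.4) = 71.4
Var(W) = E[W²] − (E[W])² = 71.4 − (7.4)² = 16.64

16.64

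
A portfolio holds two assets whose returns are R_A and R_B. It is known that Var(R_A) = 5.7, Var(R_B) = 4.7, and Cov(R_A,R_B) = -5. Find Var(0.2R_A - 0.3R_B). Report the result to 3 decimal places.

Var(0.2R_A - 0.3R_B) = (0.2)²·Var(R_A) + (-0.3)²·Var(R_B) + 2·(0.2)·(-0.3)·Cov(R_A,R_B)
= 0.04·5.7 + 0.09·4.7 + -0.12·-5 = 1.251

1.251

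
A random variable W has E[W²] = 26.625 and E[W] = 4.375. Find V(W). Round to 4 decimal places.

7.4844

V(W) = 26.625 − (4.375)² = 7.484375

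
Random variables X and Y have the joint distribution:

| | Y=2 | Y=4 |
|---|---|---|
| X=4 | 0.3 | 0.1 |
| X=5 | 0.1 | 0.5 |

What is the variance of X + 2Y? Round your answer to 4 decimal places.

5.2000

E[X] = 4.6,  E[Y] = 3.2,  E[XY] = 15
var(X) = 21.4 − (4.6)² = 0.24;  var(Y) = 11.2 − (3.2)² = 0.96
Cov(X,Y) = 15 − (4.6)(3.2) = 0.28
var(X + 2Y) = (1)²·0.24 + (2)²·0.96 + 2·(1)·(2)·0.28 = 5.2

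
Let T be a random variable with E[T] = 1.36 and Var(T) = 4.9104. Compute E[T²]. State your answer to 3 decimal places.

6.760

E[T²] = Var(T) + (E[T])² = 4.9104 + (1.36)² = 6.76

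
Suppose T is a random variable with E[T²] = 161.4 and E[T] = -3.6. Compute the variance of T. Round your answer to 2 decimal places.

var(T) = 161.4 − (-3.6)² = 148.44

148.44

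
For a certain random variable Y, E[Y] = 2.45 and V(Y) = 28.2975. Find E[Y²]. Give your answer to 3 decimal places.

E[Y²] = V(Y) + (E[Y])² = 28.2975 + (2.45)² = 34.3

34.300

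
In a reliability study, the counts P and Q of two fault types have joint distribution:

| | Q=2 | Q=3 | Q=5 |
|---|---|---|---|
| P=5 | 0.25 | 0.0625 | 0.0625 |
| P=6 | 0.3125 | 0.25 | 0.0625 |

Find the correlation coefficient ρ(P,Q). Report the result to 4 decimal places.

0.0164

E[P] = 5.625,  E[Q] = 2.6875
E[PQ] = 15.125
Cov(P,Q) = E[PQ] − E[P]E[Q] = 15.125 − (5.625)(2.6875) = 0.0078125
Var(P) = 0.234375,  Var(Q) = 0.96484375
ρ = 0.0078125 / √(0.234375·0.96484375) ≈ 0.0164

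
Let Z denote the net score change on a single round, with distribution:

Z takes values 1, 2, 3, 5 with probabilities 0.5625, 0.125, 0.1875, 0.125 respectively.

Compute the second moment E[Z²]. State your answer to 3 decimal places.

E[Z²] = (1)²(0.5625) + (2)²(0.125) + (3)²(0.1875) + (5)²(0.125) = 5.875

5.875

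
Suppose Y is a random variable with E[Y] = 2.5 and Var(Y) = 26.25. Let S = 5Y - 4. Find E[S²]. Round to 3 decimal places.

E[5Y - 4] = 5·2.5 − 4 = 8.5
Var(5Y - 4) = (5)²·26.25 = 656.25
E[S²] = Var(S) + (E[S])² = 656.25 + (8.5)² = 728.5

728.500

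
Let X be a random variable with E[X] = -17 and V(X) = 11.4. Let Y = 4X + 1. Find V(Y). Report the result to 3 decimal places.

182.400

V(4X + 1) = (4)²·V(X) = 16·11.4 = 182.4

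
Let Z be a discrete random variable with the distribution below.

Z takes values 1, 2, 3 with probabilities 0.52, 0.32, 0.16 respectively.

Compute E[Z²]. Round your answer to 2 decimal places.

3.24

E[Z²] = (1)²(0.52) + (2)²(0.32) + (3)²(0.16) = 3.24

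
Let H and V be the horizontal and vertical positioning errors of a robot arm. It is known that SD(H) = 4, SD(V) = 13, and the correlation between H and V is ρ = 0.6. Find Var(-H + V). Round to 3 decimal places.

122.600

Var(H) = (4)² = 16;  Var(V) = (13)² = 169
cov(H,V) = ρ·SD(H)·SD(V) = 0.6·4·13 = 31.2
Var(-H + V) = (-1)²·Var(H) + (1)²·Var(V) + 2·(-1)·(1)·cov(H,V)
= 1·16 + 1·169 + -2·31.2 = 122.6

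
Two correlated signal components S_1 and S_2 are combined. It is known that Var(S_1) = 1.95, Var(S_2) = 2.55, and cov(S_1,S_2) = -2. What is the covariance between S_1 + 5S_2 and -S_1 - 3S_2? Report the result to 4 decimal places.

-24.2000

cov(S_1 + 5S_2, -S_1 - 3S_2) = (1)(-1)Var(S_1) + (5)(-3)Var(S_2) + [(1)(-3) + (5)(-1)]cov(S_1,S_2)
= -1·1.95 + -15·2.55 + -8·-2 = -24.2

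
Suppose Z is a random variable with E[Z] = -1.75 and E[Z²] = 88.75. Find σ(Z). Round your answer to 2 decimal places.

9.26

Var(Z) = 88.75 − (-1.75)² = 85.6875
σ(Z) = √85.6875 ≈ 9.26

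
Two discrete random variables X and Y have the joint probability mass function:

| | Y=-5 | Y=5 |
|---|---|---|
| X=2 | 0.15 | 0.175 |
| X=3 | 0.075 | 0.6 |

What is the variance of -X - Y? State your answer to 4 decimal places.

E[X] = 2.675,  E[Y] = 2.75,  E[XY] = 8.125
Var(X) = 7.375 − (2.675)² = 0.219375;  Var(Y) = 25 − (2.75)² = 17.4375
Cov(X,Y) = 8.125 − (2.675)(2.75) = 0.76875
Var(-X - Y) = (-1)²·0.219375 + (-1)²·17.4375 + 2·(-1)·(-1)·0.76875 = 19.194375

19.1944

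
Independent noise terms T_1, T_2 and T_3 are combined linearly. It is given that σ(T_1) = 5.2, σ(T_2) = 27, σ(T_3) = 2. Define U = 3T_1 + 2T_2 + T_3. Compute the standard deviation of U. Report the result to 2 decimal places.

56.24

var(T_1) = 27.04, var(T_2) = 729, var(T_3) = 4
By independence, var(U) = (3)²var(T_1) + (2)²var(T_2) + (1)²var(T_3)
= (3)²·27.04 + (2)²·729 + (1)²·4 = 3163.36
σ(U) = √3163.36 ≈ 56.24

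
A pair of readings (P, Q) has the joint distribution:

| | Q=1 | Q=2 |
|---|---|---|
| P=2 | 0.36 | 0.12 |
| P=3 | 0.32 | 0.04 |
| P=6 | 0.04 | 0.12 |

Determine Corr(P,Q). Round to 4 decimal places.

E[P] = 3,  E[Q] = 1.28
E[PQ] = 4.08
Cov(P,Q) = E[PQ] − E[P]E[Q] = 4.08 − (3)(1.28) = 0.24
Var(P) = 1.92,  Var(Q) = 0.2016
ρ = 0.24 / √(1.92·0.2016) ≈ 0.3858

0.3858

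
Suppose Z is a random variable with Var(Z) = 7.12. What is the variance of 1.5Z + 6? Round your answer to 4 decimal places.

Var(1.5Z + 6) = (1.5)²·Var(Z) = 2.25·7.12 = 16.02

16.0200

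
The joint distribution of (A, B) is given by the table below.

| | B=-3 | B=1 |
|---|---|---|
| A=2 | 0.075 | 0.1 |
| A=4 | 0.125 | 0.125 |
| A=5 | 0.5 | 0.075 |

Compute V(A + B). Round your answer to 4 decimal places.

E[A] = 4.225,  E[B] = -1.8,  E[AB] = -8.375
V(A) = 19.075 − (4.225)² = 1.224375;  V(B) = 6.6 − (-1.8)² = 3.36
Cov(A,B) = -8.375 − (4.225)(-1.8) = -0.77
V(A + B) = (1)²·1.224375 + (1)²·3.36 + 2·(1)·(1)·-0.77 = 3.044375

3.0444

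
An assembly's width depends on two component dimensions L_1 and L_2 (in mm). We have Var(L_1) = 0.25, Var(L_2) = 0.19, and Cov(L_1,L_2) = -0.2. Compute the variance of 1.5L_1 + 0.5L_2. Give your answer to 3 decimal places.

Var(1.5L_1 + 0.5L_2) = (1.5)²·Var(L_1) + (0.5)²·Var(L_2) + 2·(1.5)·(0.5)·Cov(L_1,L_2)
= 2.25·0.25 + 0.25·0.19 + 1.5·-0.2 = 0.31

0.310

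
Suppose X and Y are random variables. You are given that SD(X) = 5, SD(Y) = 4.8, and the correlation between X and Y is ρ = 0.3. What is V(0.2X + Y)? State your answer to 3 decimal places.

V(X) = (5)² = 25;  V(Y) = (4.8)² = 23.04
cov(X,Y) = ρ·SD(X)·SD(Y) = 0.3·5·4.8 = 7.2
V(0.2X + Y) = (0.2)²·V(X) + (1)²·V(Y) + 2·(0.2)·(1)·cov(X,Y)
= 0.04·25 + 1·23.04 + 0.4·7.2 = 26.92

26.920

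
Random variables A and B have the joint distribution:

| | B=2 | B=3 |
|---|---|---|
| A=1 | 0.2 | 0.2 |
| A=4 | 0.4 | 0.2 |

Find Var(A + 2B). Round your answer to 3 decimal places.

E[A] = 2.8,  E[B] = 2.4,  E[AB] = 6.6
Var(A) = 10 − (2.8)² = 2.16;  Var(B) = 6 − (2.4)² = 0.24
Cov(A,B) = 6.6 − (2.8)(2.4) = -0.12
Var(A + 2B) = (1)²·2.16 + (2)²·0.24 + 2·(1)·(2)·-0.12 = 2.64

2.640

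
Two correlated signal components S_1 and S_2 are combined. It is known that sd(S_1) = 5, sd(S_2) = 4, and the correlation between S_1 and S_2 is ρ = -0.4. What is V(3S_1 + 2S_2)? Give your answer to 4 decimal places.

V(S_1) = (5)² = 25;  V(S_2) = (4)² = 16
Cov(S_1,S_2) = ρ·sd(S_1)·sd(S_2) = -0.4·5·4 = -8
V(3S_1 + 2S_2) = (3)²·V(S_1) + (2)²·V(S_2) + 2·(3)·(2)·Cov(S_1,S_2)
= 9·25 + 4·16 + 12·-8 = 193

193.0000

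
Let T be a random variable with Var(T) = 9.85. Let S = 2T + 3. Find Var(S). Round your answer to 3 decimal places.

39.400

Var(2T + 3) = (2)²·Var(T) = 4·9.85 = 39.4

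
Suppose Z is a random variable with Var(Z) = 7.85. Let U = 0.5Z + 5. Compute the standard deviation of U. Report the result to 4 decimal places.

1.4009

Var(0.5Z + 5) = (0.5)²·7.85 = 1.9625
sd(U) = √1.9625 ≈ 1.4009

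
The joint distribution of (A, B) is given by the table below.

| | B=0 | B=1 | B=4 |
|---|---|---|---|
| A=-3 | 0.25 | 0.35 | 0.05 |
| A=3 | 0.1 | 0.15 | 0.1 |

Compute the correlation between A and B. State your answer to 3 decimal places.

E[A] = -0.9,  E[B] = 1.1
E[AB] = 0
Cov(A,B) = E[AB] − E[A]E[B] = 0 − (-0.9)(1.1) = 0.99
V(A) = 8.19,  V(B) = 1.69
ρ = 0.99 / √(8.19·1.69) ≈ 0.266

0.266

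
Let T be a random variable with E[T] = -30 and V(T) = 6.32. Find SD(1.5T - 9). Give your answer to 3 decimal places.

3.771

V(1.5T - 9) = (1.5)²·6.32 = 14.22
SD(1.5T - 9) = √14.22 ≈ 3.771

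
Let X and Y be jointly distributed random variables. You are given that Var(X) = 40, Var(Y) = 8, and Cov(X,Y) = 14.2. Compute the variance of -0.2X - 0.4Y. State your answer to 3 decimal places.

Var(-0.2X - 0.4Y) = (-0.2)²·Var(X) + (-0.4)²·Var(Y) + 2·(-0.2)·(-0.4)·Cov(X,Y)
= 0.04·40 + 0.16·8 + 0.16·14.2 = 5.152

5.152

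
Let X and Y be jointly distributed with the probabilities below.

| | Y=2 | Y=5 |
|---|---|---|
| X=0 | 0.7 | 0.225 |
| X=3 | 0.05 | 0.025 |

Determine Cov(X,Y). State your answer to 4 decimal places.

0.0563

E[X] = 0.225,  E[Y] = 2.75
E[XY] = 0.675
Cov(X,Y) = E[XY] − E[X]E[Y] = 0.675 − (0.225)(2.75) = 0.05625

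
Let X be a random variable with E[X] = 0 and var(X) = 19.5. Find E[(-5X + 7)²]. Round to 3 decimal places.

536.500

E[-5X + 7] = -5·0 + 7 = 7
var(-5X + 7) = (-5)²·19.5 = 487.5
E[(-5X + 7)²] = var((-5X + 7)) + (E[(-5X + 7)])² = 487.5 + (7)² = 536.5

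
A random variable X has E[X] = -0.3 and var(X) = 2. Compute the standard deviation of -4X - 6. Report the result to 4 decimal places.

var(-4X - 6) = (-4)²·2 = 32
SD(-4X - 6) = √32 ≈ 5.6569

5.6569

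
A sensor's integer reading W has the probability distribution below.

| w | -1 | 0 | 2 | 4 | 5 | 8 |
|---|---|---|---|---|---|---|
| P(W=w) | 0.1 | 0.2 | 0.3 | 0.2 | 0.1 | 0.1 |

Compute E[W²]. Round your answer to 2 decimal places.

E[W²] = (-1)²(0.1) + (0)²(0.2) + (2)²(0.3) + (4)²(0.2) + (5)²(0.1) + (8)²(0.1) = 13.4

13.40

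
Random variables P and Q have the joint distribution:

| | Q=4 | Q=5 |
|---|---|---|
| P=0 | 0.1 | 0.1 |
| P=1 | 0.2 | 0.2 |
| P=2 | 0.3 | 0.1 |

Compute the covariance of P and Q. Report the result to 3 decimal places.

-0.080

E[P] = 1.2,  E[Q] = 4.4
E[PQ] = 5.2
Cov(P,Q) = E[PQ] − E[P]E[Q] = 5.2 − (1.2)(4.4) = -0.08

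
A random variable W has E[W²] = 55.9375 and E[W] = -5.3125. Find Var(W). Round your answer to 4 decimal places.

27.7148

Var(W) = 55.9375 − (-5.3125)² = 27.71484375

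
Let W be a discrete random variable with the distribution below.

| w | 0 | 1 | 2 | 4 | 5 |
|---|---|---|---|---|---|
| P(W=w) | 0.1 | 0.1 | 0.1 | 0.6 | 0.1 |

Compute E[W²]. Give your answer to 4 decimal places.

12.6000

E[W²] = (0)²(0.1) + (1)²(0.1) + (2)²(0.1) + (4)²(0.6) + (5)²(0.1) = 12.6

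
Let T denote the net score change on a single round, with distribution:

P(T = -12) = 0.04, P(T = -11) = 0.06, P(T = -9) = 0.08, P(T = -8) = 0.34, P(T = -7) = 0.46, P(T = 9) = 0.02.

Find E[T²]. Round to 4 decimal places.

65.4200

E[T²] = (-12)²(0.04) + (-11)²(0.06) + (-9)²(0.08) + (-8)²(0.34) + (-7)²(0.46) + (9)²(0.02) = 65.42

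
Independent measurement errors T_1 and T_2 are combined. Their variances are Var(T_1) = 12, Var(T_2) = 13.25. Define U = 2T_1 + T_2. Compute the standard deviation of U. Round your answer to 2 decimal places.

7.83

By independence, Var(U) = (2)²Var(T_1) + (1)²Var(T_2)
= (2)²·12 + (1)²·13.25 = 61.25
σ(U) = √61.25 ≈ 7.83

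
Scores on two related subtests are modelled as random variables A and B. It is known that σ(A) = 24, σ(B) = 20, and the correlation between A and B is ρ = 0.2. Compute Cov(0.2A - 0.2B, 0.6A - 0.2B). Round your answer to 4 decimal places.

V(A) = (24)² = 576;  V(B) = (20)² = 400
Cov(A,B) = ρ·σ(A)·σ(B) = 0.2·24·20 = 96
Cov(0.2A - 0.2B, 0.6A - 0.2B) = (0.2)(0.6)V(A) + (-0.2)(-0.2)V(B) + [(0.2)(-0.2) + (-0.2)(0.6)]Cov(A,B)
= 0.12·576 + 0.04·400 + -0.16·96 = 69.76

69.7600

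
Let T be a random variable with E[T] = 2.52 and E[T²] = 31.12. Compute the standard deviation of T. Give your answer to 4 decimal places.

Var(T) = 31.12 − (2.52)² = 24.7696
SD(T) = √24.7696 ≈ 4.9769

4.9769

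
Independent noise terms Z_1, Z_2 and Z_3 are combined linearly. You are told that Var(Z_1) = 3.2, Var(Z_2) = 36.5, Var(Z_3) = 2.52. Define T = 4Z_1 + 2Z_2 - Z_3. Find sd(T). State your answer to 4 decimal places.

By independence, Var(T) = (4)²Var(Z_1) + (2)²Var(Z_2) + (-1)²Var(Z_3)
= (4)²·3.2 + (2)²·36.5 + (-1)²·2.52 = 199.72
sd(T) = √199.72 ≈ 14.1322

14.1322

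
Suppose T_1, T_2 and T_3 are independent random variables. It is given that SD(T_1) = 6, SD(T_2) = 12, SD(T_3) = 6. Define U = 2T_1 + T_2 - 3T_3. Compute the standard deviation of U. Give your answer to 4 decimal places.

V(T_1) = 36, V(T_2) = 144, V(T_3) = 36
By independence, V(U) = (2)²V(T_1) + (1)²V(T_2) + (-3)²V(T_3)
= (2)²·36 + (1)²·144 + (-3)²·36 = 612
SD(U) = √612 ≈ 24.7386

24.7386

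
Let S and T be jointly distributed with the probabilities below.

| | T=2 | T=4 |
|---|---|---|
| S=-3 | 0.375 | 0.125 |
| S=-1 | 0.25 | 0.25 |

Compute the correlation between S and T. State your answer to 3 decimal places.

E[S] = -2,  E[T] = 2.75
E[ST] = -5.25
Cov(S,T) = E[ST] − E[S]E[T] = -5.25 − (-2)(2.75) = 0.25
Var(S) = 1,  Var(T) = 0.9375
ρ = 0.25 / √(1·0.9375) ≈ 0.258

0.258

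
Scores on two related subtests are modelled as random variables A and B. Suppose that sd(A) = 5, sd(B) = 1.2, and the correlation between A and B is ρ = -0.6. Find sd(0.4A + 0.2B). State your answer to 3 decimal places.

Var(A) = (5)² = 25;  Var(B) = (1.2)² = 1.44
Cov(A,B) = ρ·sd(A)·sd(B) = -0.6·5·1.2 = -3.6
Var(0.4A + 0.2B) = (0.4)²·Var(A) + (0.2)²·Var(B) + 2·(0.4)·(0.2)·Cov(A,B)
= 0.16·25 + 0.04·1.44 + 0.16·-3.6 = 3.4816
sd(0.4A + 0.2B) = √3.4816 ≈ 1.866

1.866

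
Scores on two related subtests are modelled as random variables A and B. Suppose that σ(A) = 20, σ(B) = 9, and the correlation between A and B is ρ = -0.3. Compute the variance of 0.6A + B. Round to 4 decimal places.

160.2000

var(A) = (20)² = 400;  var(B) = (9)² = 81
Cov(A,B) = ρ·σ(A)·σ(B) = -0.3·20·9 = -54
var(0.6A + B) = (0.6)²·var(A) + (1)²·var(B) + 2·(0.6)·(1)·Cov(A,B)
= 0.36·400 + 1·81 + 1.2·-54 = 160.2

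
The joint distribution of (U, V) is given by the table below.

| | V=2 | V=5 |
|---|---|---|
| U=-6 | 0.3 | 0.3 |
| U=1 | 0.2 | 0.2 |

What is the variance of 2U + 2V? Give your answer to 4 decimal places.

56.0400

E[U] = -3.2,  E[V] = 3.5,  E[UV] = -11.2
Var(U) = 22 − (-3.2)² = 11.76;  Var(V) = 14.5 − (3.5)² = 2.25
Cov(U,V) = -11.2 − (-3.2)(3.5) = 0
Var(2U + 2V) = (2)²·11.76 + (2)²·2.25 + 2·(2)·(2)·0 = 56.04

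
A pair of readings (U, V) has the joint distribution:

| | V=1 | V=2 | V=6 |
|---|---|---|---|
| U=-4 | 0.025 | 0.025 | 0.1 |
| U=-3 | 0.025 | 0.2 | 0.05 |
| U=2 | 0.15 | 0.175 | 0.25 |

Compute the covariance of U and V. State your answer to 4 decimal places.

0.0600

E[U] = -0.275,  E[V] = 3.4
E[UV] = -0.875
cov(U,V) = E[UV] − E[U]E[V] = -0.875 − (-0.275)(3.4) = 0.06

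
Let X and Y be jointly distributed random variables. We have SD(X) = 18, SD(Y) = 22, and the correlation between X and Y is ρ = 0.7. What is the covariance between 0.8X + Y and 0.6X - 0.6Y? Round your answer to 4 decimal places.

Var(X) = (18)² = 324;  Var(Y) = (22)² = 484
cov(X,Y) = ρ·SD(X)·SD(Y) = 0.7·18·22 = 277.2
cov(0.8X + Y, 0.6X - 0.6Y) = (0.8)(0.6)Var(X) + (1)(-0.6)Var(Y) + [(0.8)(-0.6) + (1)(0.6)]cov(X,Y)
= 0.48·324 + -0.6·484 + 0.12·277.2 = -101.616

-101.6160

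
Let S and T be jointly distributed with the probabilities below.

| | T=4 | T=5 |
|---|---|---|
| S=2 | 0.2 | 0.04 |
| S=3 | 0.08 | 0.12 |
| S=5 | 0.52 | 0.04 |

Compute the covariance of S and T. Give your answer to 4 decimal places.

-0.1360

E[S] = 3.88,  E[T] = 4.2
E[ST] = 16.16
Cov(S,T) = E[ST] − E[S]E[T] = 16.16 − (3.88)(4.2) = -0.136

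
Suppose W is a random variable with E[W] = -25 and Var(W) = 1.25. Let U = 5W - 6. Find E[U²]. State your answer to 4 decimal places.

17192.2500

E[5W - 6] = 5·-25 − 6 = -131
Var(5W - 6) = (5)²·1.25 = 31.25
E[U²] = Var(U) + (E[U])² = 31.25 + (-131)² = 17192.25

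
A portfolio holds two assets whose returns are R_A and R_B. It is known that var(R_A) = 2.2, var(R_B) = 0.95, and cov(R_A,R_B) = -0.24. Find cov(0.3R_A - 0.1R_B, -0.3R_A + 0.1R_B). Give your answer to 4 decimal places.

-0.2219

cov(0.3R_A - 0.1R_B, -0.3R_A + 0.1R_B) = (0.3)(-0.3)var(R_A) + (-0.1)(0.1)var(R_B) + [(0.3)(0.1) + (-0.1)(-0.3)]cov(R_A,R_B)
= -0.09·2.2 + -0.01·0.95 + 0.06·-0.24 = -0.2219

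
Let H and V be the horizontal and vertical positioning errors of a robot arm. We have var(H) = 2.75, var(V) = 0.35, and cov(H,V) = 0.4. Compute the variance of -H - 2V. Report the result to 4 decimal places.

5.7500

var(-H - 2V) = (-1)²·var(H) + (-2)²·var(V) + 2·(-1)·(-2)·cov(H,V)
= 1·2.75 + 4·0.35 + 4·0.4 = 5.75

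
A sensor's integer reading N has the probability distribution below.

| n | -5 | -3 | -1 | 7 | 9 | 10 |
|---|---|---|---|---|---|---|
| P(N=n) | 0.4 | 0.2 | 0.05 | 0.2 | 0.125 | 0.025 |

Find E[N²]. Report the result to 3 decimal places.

34.275

E[N²] = (-5)²(0.4) + (-3)²(0.2) + (-1)²(0.05) + (7)²(0.2) + (9)²(0.125) + (10)²(0.025) = 34.275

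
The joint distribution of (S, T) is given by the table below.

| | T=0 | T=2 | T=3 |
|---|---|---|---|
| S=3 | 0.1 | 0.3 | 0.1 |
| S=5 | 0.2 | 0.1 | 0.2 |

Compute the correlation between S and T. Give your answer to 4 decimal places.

-0.0842

E[S] = 4,  E[T] = 1.7
E[ST] = 6.7
cov(S,T) = E[ST] − E[S]E[T] = 6.7 − (4)(1.7) = -0.1
V(S) = 1,  V(T) = 1.41
ρ = -0.1 / √(1·1.41) ≈ -0.0842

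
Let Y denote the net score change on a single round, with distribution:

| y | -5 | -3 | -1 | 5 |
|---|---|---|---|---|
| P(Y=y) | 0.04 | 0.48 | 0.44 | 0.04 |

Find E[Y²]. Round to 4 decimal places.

E[Y²] = (-5)²(0.04) + (-3)²(0.48) + (-1)²(0.44) + (5)²(0.04) = 6.76

6.7600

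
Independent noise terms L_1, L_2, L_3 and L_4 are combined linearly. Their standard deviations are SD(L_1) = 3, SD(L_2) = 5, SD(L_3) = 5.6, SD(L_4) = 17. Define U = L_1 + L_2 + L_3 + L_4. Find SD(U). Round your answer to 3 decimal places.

18.824

V(L_1) = 9, V(L_2) = 25, V(L_3) = 31.36, V(L_4) = 289
By independence, V(U) = (1)²V(L_1) + (1)²V(L_2) + (1)²V(L_3) + (1)²V(L_4)
= (1)²·9 + (1)²·25 + (1)²·31.36 + (1)²·289 = 354.36
SD(U) = √354.36 ≈ 18.824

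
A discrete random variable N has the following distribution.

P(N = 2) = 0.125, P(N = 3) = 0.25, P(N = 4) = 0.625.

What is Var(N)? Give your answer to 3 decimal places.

0.500

E[N] = (2)(0.125) + (3)(0.25) + (4)(0.625) = 3.5
E[N²] = (2)²(0.125) + (3)²(0.25) + (4)²(0.625) = 12.75
Var(N) = E[N²] − (E[N])² = 12.75 − (3.5)² = 0.5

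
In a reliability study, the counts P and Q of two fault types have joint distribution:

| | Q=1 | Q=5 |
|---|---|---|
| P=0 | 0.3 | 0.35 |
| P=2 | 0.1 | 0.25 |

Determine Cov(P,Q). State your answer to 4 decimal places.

E[P] = 0.7,  E[Q] = 3.4
E[PQ] = 2.7
Cov(P,Q) = E[PQ] − E[P]E[Q] = 2.7 − (0.7)(3.4) = 0.32

0.3200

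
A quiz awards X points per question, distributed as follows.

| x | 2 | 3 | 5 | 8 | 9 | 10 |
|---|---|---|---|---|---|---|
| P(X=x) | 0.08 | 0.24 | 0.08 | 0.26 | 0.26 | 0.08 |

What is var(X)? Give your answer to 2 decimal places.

E[X] = (2)(0.08) + (3)(0.24) + (5)(0.08) + (8)(0.26) + (9)(0.26) + (10)(0.08) = 6.5
E[X²] = (2)²(0.08) + (3)²(0.24) + (5)²(0.08) + (8)²(0.26) + (9)²(0.26) + (10)²(0.08) = 50.18
var(X) = E[X²] − (E[X])² = 50.18 − (6.5)² = 7.93

7.93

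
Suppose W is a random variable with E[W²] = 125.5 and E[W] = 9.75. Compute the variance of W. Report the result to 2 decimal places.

Var(W) = 125.5 − (9.75)² = 30.4375

30.44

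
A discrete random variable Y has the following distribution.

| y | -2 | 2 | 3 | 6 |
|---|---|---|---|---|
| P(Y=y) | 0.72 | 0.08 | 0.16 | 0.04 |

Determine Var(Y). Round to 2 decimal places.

E[Y] = (-2)(0.72) + (2)(0.08) + (3)(0.16) + (6)(0.04) = -0.56
E[Y²] = (-2)²(0.72) + (2)²(0.08) + (3)²(0.16) + (6)²(0.04) = 6.08
Var(Y) = E[Y²] − (E[Y])² = 6.08 − (-0.56)² = 5.7664

5.77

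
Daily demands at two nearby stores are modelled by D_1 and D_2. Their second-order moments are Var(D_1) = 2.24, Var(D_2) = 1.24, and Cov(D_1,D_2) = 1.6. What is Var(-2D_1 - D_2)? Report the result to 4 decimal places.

Var(-2D_1 - D_2) = (-2)²·Var(D_1) + (-1)²·Var(D_2) + 2·(-2)·(-1)·Cov(D_1,D_2)
= 4·2.24 + 1·1.24 + 4·1.6 = 16.6

16.6000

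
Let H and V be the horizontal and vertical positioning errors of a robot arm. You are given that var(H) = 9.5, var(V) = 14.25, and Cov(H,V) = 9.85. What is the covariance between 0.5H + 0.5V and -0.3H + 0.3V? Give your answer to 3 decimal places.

0.713

Cov(0.5H + 0.5V, -0.3H + 0.3V) = (0.5)(-0.3)var(H) + (0.5)(0.3)var(V) + [(0.5)(0.3) + (0.5)(-0.3)]Cov(H,V)
= -0.15·9.5 + 0.15·14.25 + 0·9.85 = 0.7125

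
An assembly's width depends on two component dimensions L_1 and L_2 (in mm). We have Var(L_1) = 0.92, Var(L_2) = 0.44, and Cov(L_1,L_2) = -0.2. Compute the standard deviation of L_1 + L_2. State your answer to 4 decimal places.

Var(L_1 + L_2) = (1)²·Var(L_1) + (1)²·Var(L_2) + 2·(1)·(1)·Cov(L_1,L_2)
= 1·0.92 + 1·0.44 + 2·-0.2 = 0.96
sd(L_1 + L_2) = √0.96 ≈ 0.9798

0.9798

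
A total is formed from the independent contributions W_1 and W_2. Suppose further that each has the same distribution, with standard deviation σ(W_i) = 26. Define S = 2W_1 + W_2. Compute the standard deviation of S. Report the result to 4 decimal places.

58.1378

var(W_i) = (26)² = 676
By independence, var(S) = (2)²var(W_1) + (1)²var(W_2)
= (2)²·676 + (1)²·676 = 3380
σ(S) = √3380 ≈ 58.1378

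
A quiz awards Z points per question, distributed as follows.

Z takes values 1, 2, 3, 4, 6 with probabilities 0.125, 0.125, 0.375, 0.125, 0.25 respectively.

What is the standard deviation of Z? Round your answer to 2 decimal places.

1.66

E[Z] = (1)(0.125) + (2)(0.125) + (3)(0.375) + (4)(0.125) + (6)(0.25) = 3.5
E[Z²] = (1)²(0.125) + (2)²(0.125) + (3)²(0.375) + (4)²(0.125) + (6)²(0.25) = 15
Var(Z) = E[Z²] − (E[Z])² = 15 − (3.5)² = 2.75
sd(Z) = √2.75 ≈ 1.66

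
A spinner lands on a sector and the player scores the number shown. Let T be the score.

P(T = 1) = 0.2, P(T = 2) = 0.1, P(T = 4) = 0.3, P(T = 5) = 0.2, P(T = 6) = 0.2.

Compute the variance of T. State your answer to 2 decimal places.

3.16

E[T] = (1)(0.2) + (2)(0.1) + (4)(0.3) + (5)(0.2) + (6)(0.2) = 3.8
E[T²] = (1)²(0.2) + (2)²(0.1) + (4)²(0.3) + (5)²(0.2) + (6)²(0.2) = 17.6
Var(T) = E[T²] − (E[T])² = 17.6 − (3.8)² = 3.16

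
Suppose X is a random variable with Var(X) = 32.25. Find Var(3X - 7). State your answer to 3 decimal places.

290.250

Var(3X - 7) = (3)²·Var(X) = 9·32.25 = 290.25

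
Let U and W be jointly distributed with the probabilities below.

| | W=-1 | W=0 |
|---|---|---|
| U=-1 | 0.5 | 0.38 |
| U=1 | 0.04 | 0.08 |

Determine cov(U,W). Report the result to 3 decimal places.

0.050

E[U] = -0.76,  E[W] = -0.54
E[UW] = 0.46
cov(U,W) = E[UW] − E[U]E[W] = 0.46 − (-0.76)(-0.54) = 0.0496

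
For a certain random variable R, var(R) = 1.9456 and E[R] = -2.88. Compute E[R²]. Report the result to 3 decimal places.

E[R²] = var(R) + (E[R])² = 1.9456 + (-2.88)² = 10.24

10.240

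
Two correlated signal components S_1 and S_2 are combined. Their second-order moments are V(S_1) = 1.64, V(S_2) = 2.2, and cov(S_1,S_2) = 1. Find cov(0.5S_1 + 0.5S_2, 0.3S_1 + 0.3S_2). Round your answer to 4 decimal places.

cov(0.5S_1 + 0.5S_2, 0.3S_1 + 0.3S_2) = (0.5)(0.3)V(S_1) + (0.5)(0.3)V(S_2) + [(0.5)(0.3) + (0.5)(0.3)]cov(S_1,S_2)
= 0.15·1.64 + 0.15·2.2 + 0.3·1 = 0.876

0.8760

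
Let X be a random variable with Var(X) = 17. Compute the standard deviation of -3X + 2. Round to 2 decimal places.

Var(-3X + 2) = (-3)²·17 = 153
SD(-3X + 2) = √153 ≈ 12.37

12.37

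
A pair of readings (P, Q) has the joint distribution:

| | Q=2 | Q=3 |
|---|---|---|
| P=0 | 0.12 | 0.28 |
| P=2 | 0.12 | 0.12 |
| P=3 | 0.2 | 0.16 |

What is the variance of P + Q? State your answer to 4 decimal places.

E[P] = 1.56,  E[Q] = 2.56,  E[PQ] = 3.84
V(P) = 4.2 − (1.56)² = 1.7664;  V(Q) = 6.8 − (2.56)² = 0.2464
cov(P,Q) = 3.84 − (1.56)(2.56) = -0.1536
V(P + Q) = (1)²·1.7664 + (1)²·0.2464 + 2·(1)·(1)·-0.1536 = 1.7056

1.7056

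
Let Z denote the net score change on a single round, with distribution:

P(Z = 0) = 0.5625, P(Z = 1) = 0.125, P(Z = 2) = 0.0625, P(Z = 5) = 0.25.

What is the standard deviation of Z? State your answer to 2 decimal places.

E[Z] = (0)(0.5625) + (1)(0.125) + (2)(0.0625) + (5)(0.25) = 1.5
E[Z²] = (0)²(0.5625) + (1)²(0.125) + (2)²(0.0625) + (5)²(0.25) = 6.625
V(Z) = E[Z²] − (E[Z])² = 6.625 − (1.5)² = 4.375
sd(Z) = √4.375 ≈ 2.09

2.09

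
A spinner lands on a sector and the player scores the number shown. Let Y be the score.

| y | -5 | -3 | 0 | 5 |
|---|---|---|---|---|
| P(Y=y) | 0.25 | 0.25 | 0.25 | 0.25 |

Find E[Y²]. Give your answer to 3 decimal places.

E[Y²] = (-5)²(0.25) + (-3)²(0.25) + (0)²(0.25) + (5)²(0.25) = 14.75

14.750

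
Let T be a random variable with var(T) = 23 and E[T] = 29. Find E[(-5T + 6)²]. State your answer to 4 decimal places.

E[-5T + 6] = -5·29 + 6 = -139
var(-5T + 6) = (-5)²·23 = 575
E[(-5T + 6)²] = var((-5T + 6)) + (E[(-5T + 6)])² = 575 + (-139)² = 19896

19896.0000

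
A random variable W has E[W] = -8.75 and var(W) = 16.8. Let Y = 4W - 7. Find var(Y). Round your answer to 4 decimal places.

var(4W - 7) = (4)²·var(W) = 16·16.8 = 268.8

268.8000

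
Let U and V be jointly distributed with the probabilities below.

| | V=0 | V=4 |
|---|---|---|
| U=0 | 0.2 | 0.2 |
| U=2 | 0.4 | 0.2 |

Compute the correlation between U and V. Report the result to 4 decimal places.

E[U] = 1.2,  E[V] = 1.6
E[UV] = 1.6
cov(U,V) = E[UV] − E[U]E[V] = 1.6 − (1.2)(1.6) = -0.32
Var(U) = 0.96,  Var(V) = 3.84
ρ = -0.32 / √(0.96·3.84) ≈ -0.1667

-0.1667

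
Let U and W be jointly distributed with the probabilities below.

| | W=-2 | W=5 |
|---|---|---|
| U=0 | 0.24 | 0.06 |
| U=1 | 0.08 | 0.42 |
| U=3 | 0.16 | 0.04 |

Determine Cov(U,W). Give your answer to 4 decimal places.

-0.2240

E[U] = 1.1,  E[W] = 1.64
E[UW] = 1.58
Cov(U,W) = E[UW] − E[U]E[W] = 1.58 − (1.1)(1.64) = -0.224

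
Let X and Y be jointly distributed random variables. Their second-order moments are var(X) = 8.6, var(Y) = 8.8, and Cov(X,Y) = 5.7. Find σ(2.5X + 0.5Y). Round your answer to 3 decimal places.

8.379

var(2.5X + 0.5Y) = (2.5)²·var(X) + (0.5)²·var(Y) + 2·(2.5)·(0.5)·Cov(X,Y)
= 6.25·8.6 + 0.25·8.8 + 2.5·5.7 = 70.2
σ(2.5X + 0.5Y) = √70.2 ≈ 8.379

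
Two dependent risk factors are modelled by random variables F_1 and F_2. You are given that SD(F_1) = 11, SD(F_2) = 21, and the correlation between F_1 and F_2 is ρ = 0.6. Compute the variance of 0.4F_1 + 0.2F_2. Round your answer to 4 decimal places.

var(F_1) = (11)² = 121;  var(F_2) = (21)² = 441
cov(F_1,F_2) = ρ·SD(F_1)·SD(F_2) = 0.6·11·21 = 138.6
var(0.4F_1 + 0.2F_2) = (0.4)²·var(F_1) + (0.2)²·var(F_2) + 2·(0.4)·(0.2)·cov(F_1,F_2)
= 0.16·121 + 0.04·441 + 0.16·138.6 = 59.176

59.1760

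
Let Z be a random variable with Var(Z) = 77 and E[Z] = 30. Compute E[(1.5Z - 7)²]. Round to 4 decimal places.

1617.2500

E[1.5Z - 7] = 1.5·30 − 7 = 38
Var(1.5Z - 7) = (1.5)²·77 = 173.25
E[(1.5Z - 7)²] = Var((1.5Z - 7)) + (E[(1.5Z - 7)])² = 173.25 + (38)² = 1617.25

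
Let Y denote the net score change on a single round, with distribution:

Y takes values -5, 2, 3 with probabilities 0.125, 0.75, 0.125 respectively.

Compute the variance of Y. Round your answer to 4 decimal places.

E[Y] = (-5)(0.125) + (2)(0.75) + (3)(0.125) = 1.25
E[Y²] = (-5)²(0.125) + (2)²(0.75) + (3)²(0.125) = 7.25
Var(Y) = E[Y²] − (E[Y])² = 7.25 − (1.25)² = 5.6875

5.6875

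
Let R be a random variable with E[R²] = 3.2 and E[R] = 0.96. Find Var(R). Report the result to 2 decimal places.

2.28

Var(R) = 3.2 − (0.96)² = 2.2784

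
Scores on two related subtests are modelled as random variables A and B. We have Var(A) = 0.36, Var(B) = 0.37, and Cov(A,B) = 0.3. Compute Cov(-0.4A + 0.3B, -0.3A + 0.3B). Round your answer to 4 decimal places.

Cov(-0.4A + 0.3B, -0.3A + 0.3B) = (-0.4)(-0.3)Var(A) + (0.3)(0.3)Var(B) + [(-0.4)(0.3) + (0.3)(-0.3)]Cov(A,B)
= 0.12·0.36 + 0.09·0.37 + -0.21·0.3 = 0.0135

0.0135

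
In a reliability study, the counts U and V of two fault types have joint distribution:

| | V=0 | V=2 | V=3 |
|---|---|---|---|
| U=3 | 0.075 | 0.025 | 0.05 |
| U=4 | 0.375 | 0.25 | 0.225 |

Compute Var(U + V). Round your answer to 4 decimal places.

E[U] = 3.85,  E[V] = 1.375,  E[UV] = 5.3
Var(U) = 14.95 − (3.85)² = 0.1275;  Var(V) = 3.575 − (1.375)² = 1.684375
Cov(U,V) = 5.3 − (3.85)(1.375) = 0.00625
Var(U + V) = (1)²·0.1275 + (1)²·1.684375 + 2·(1)·(1)·0.00625 = 1.824375

1.8244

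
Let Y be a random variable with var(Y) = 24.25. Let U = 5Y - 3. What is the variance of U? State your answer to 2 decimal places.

606.25

var(5Y - 3) = (5)²·var(Y) = 25·24.25 = 606.25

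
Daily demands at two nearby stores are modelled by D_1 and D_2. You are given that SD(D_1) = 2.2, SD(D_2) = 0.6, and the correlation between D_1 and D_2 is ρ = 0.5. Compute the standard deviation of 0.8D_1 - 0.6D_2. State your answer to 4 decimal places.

1.6105

Var(D_1) = (2.2)² = 4.84;  Var(D_2) = (0.6)² = 0.36
cov(D_1,D_2) = ρ·SD(D_1)·SD(D_2) = 0.5·2.2·0.6 = 0.66
Var(0.8D_1 - 0.6D_2) = (0.8)²·Var(D_1) + (-0.6)²·Var(D_2) + 2·(0.8)·(-0.6)·cov(D_1,D_2)
= 0.64·4.84 + 0.36·0.36 + -0.96·0.66 = 2.5936
SD(0.8D_1 - 0.6D_2) = √2.5936 ≈ 1.6105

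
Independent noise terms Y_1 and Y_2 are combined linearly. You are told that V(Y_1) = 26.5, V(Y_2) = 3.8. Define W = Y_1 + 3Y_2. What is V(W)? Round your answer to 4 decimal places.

By independence, V(W) = (1)²V(Y_1) + (3)²V(Y_2)
= (1)²·26.5 + (3)²·3.8 = 60.7

60.7000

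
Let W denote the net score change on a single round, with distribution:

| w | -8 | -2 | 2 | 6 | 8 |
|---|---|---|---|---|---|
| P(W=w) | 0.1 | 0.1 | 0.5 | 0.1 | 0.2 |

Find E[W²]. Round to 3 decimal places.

E[W²] = (-8)²(0.1) + (-2)²(0.1) + (2)²(0.5) + (6)²(0.1) + (8)²(0.2) = 25.2

25.200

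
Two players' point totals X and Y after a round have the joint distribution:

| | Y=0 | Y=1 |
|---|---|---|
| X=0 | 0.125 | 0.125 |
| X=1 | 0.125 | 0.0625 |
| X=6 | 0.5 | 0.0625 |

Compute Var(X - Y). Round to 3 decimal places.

8.840

E[X] = 3.5625,  E[Y] = 0.25,  E[XY] = 0.4375
Var(X) = 20.4375 − (3.5625)² = 7.74609375;  Var(Y) = 0.25 − (0.25)² = 0.1875
cov(X,Y) = 0.4375 − (3.5625)(0.25) = -0.453125
Var(X - Y) = (1)²·7.74609375 + (-1)²·0.1875 + 2·(1)·(-1)·-0.453125 = 8.83984375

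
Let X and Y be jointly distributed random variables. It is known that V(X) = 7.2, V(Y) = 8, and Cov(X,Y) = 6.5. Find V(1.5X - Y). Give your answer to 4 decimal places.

4.7000

V(1.5X - Y) = (1.5)²·V(X) + (-1)²·V(Y) + 2·(1.5)·(-1)·Cov(X,Y)
= 2.25·7.2 + 1·8 + -3·6.5 = 4.7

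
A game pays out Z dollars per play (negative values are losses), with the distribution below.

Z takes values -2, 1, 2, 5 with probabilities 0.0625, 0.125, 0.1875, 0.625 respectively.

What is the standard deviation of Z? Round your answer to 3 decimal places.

2.121

E[Z] = (-2)(0.0625) + (1)(0.125) + (2)(0.1875) + (5)(0.625) = 3.5
E[Z²] = (-2)²(0.0625) + (1)²(0.125) + (2)²(0.1875) + (5)²(0.625) = 16.75
Var(Z) = E[Z²] − (E[Z])² = 16.75 − (3.5)² = 4.5
SD(Z) = √4.5 ≈ 2.121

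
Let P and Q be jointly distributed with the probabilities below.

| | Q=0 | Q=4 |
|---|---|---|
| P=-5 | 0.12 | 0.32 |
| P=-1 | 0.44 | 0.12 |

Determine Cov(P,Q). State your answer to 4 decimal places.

E[P] = -2.76,  E[Q] = 1.76
E[PQ] = -6.88
Cov(P,Q) = E[PQ] − E[P]E[Q] = -6.88 − (-2.76)(1.76) = -2.0224

-2.0224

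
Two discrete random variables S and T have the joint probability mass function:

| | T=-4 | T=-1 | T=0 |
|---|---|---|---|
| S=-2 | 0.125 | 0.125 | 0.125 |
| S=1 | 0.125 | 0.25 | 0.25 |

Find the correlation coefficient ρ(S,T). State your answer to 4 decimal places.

0.1433

E[S] = -0.125,  E[T] = -1.375
E[ST] = 0.5
Cov(S,T) = E[ST] − E[S]E[T] = 0.5 − (-0.125)(-1.375) = 0.328125
V(S) = 2.109375,  V(T) = 2.484375
ρ = 0.328125 / √(2.109375·2.484375) ≈ 0.1433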